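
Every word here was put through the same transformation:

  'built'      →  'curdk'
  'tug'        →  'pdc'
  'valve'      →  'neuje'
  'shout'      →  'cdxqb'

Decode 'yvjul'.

clamp

The output letters match the input read backwards, each shifted +9: built reversed is tliub. Two steps: reverse the string, then apply a Caesar shift of +9.
Undoing it on yvjul: shift back: y−9=p, v−9=m, j−9=a, u−9=l, l−9=c → pmalc; then reverse → clamp.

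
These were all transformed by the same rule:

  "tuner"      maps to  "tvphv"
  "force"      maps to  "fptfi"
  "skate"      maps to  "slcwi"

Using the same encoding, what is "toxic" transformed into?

In tuner: t→t is +0, u→v is +1, n→p is +2, e→h is +3 — the shift increases by 1 each position. Each letter shifts forward by its position index (0, 1, 2, …) — the shift grows by one for each successive letter.
On toxic: t+0=t, o+1=p, x+2=z, i+3=l, c+4=g.

tpzlg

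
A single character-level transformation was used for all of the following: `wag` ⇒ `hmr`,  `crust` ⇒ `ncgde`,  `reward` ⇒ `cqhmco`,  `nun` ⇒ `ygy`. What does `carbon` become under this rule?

The shift depends on letter class: consonant w→h is +11, but vowel a→m is +12. The rule splits by letter class: vowels +12, consonants +11.
Applying it to carbon: c(cons)+11=n, a(vowel)+12=m, r(cons)+11=c, b(cons)+11=m, o(vowel)+12=a, n(cons)+11=y.

nmcmay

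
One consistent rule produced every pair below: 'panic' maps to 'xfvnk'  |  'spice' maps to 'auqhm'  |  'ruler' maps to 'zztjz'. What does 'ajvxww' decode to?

sensor

Shifts by position in panic: pos 0: p→x (+8), pos 1: a→f (+5), pos 2: n→v (+8), pos 3: i→n (+5) — repeating every 2. A repeating key of period 2 is used — shifts +8, +5 over and over.
Reversing it on ajvxww: a−8=s, j−5=e, v−8=n, x−5=s, w−8=o, w−5=r.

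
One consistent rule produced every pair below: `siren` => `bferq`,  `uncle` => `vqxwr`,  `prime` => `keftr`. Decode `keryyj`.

pretty

s(18)→b(1) and i(8)→f(5) fit y≡23x+3 (mod 26); the inverse of 23 mod 26 is 17. Each letter's alphabet position (a=0..z=25) is mapped through 23·x+3 mod 26 — an affine cipher.
Reversing it on keryyj: k(10)→17·(10−3)≡15=p; e(4)→17·(4−3)≡17=r; r(17)→17·(17−3)≡4=e; y(24)→17·(24−3)≡19=t; y(24)→17·(24−3)≡19=t; j(9)→17·(9−3)≡24=y (all mod 26).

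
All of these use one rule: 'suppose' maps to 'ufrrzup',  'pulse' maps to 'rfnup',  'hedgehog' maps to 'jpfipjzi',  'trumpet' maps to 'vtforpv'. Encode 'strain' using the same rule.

The shift depends on letter class: consonant s→u is +2, but vowel u→f is +11. Two shifts are in play — +11 for a/e/i/o/u, +2 for every other letter.
For strain: s(cons)+2=u, t(cons)+2=v, r(cons)+2=t, a(vowel)+11=l, i(vowel)+11=t, n(cons)+2=p.

uvtltp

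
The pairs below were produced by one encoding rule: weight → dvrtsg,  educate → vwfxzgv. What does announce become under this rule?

Each pair mirrors across the alphabet (w↔d, e↔v, i↔r): positions sum to 25. Each letter is replaced by its mirror in the alphabet: a↔z, b↔y, c↔x, and so on (the Atbash cipher).
For announce: a↔z, n↔m, n↔m, o↔l, u↔f, n↔m, c↔x, e↔v.

zmmlfmxv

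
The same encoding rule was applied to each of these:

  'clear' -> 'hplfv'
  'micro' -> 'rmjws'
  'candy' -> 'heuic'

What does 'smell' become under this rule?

A repeating key of period 3 is used — shifts +5, +4, +7 over and over.
Applying it to smell: s+5=x, m+4=q, e+7=l, l+5=q, l+4=p.

xqlqp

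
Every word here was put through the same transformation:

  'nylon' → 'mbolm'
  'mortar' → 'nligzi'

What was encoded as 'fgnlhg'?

utmost

Each pair mirrors across the alphabet (n↔m, y↔b, l↔o): positions sum to 25. Each letter is replaced by its mirror in the alphabet: a↔z, b↔y, c↔x, and so on (the Atbash cipher).
Undoing it on fgnlhg: f↔u, g↔t, n↔m, l↔o, h↔s, g↔t.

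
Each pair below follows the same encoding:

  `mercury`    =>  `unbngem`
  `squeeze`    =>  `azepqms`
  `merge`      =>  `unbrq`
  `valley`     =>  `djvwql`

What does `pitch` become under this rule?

Letter i (0-indexed) is shifted by i+8, so successive shifts are 8, 9, 10, ….
On pitch: p+8=x, i+9=r, t+10=d, c+11=n, h+12=t.

xrdnt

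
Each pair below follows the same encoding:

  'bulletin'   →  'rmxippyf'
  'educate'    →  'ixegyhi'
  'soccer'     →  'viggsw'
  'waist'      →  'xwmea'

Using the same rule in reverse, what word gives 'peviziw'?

several

The word is reversed, then every letter is shifted forward by 4.
Decoding peviziw: shift back: p−4=l, e−4=a, v−4=r, i−4=e, z−4=v, i−4=e, w−4=s → lareves; then reverse → several.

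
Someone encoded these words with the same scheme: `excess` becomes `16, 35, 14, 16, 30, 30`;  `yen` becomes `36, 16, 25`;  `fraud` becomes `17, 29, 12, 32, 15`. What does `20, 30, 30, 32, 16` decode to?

issue

e is letter #5 and maps to 16: an offset of 11. Letters become their 1-based position plus 11 (so a→12, b→13, …).
Reversing it on 20, 30, 30, 32, 16: 20→(20−11)÷1=9=i, 30→(30−11)÷1=19=s, 30→(30−11)÷1=19=s, 32→(32−11)÷1=21=u, 16→(16−11)÷1=5=e.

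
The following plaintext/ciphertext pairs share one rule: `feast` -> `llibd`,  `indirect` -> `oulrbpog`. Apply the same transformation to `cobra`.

In feast: f→l is +6, e→l is +7, a→i is +8, s→b is +9 — the shift increases by 1 each position. Each letter shifts forward by (position + 6), i.e. 6, 7, 8, … — the shift grows by one for each successive letter.
For cobra: c+6=i, o+7=v, b+8=j, r+9=a, a+10=k.

ivjak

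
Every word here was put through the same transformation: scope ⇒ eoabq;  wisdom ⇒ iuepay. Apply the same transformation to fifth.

Compare letters: s→e is +12, c→o is +12, o→a is +12 — a constant shift. Every letter moves 12 places later in the alphabet, wrapping around z→a.
On fifth: f+12=r, i+12=u, f+12=r, t+12=f, h+12=t.

rurft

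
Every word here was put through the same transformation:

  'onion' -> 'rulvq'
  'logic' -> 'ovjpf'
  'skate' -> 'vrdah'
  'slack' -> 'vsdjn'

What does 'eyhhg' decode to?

Shifts by position in onion: pos 0: o→r (+3), pos 1: n→u (+7), pos 2: i→l (+3), pos 3: o→v (+7) — repeating every 2. The shifts repeat in a cycle of length 2: positions 0,1,… shift by +3, +7, then the pattern repeats.
Undoing it on eyhhg: e−3=b, y−7=r, h−3=e, h−7=a, g−3=d.

bread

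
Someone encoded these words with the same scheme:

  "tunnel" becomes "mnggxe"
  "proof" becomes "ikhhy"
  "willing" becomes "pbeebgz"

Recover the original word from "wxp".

dew

Every letter moves 19 places later in the alphabet, wrapping around z→a.
Decoding wxp: w−19=d, x−19=e, p−19=w.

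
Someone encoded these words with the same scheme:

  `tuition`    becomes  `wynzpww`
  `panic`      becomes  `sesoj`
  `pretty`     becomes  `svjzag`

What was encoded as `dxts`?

In tuition: t→w is +3, u→y is +4, i→n is +5, t→z is +6 — the shift increases by 1 each position. Letter i (0-indexed) is shifted by i+3, so successive shifts are 3, 4, 5, ….
Reversing it on dxts: d−3=a, x−4=t, t−5=o, s−6=m.

atom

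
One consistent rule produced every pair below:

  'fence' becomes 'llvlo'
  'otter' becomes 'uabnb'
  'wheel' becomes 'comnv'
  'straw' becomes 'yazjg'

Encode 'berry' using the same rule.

hlzai

In fence: f→l is +6, e→l is +7, n→v is +8, c→l is +9 — the shift increases by 1 each position. Each letter shifts forward by (position + 6), i.e. 6, 7, 8, … — the shift grows by one for each successive letter.
On berry: b+6=h, e+7=l, r+8=z, r+9=a, y+10=i.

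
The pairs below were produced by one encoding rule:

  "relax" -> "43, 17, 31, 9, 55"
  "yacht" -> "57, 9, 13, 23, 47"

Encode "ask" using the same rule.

9, 45, 29

r(#18)→43 and e(#5)→17: differences scale by 2, so n = 2·pos + 7. The formula is n = 2×(alphabet index, a=1) + 7.
For ask: a=1→9, s=19→45, k=11→29.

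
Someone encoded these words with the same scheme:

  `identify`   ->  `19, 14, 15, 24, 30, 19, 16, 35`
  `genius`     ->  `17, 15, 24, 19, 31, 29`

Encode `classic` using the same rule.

Each letter is replaced by its alphabet position (a=1..z=26) + 10.
Applying it to classic: c=3→13, l=12→22, a=1→11, s=19→29, s=19→29, i=9→19, c=3→13.

13, 22, 11, 29, 29, 19, 13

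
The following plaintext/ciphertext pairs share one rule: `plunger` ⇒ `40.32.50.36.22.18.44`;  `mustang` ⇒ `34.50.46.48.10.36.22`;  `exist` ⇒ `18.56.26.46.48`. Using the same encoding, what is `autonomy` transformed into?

10.50.48.38.36.38.34.58

The formula is n = 2×(alphabet index, a=1) + 8.
For autonomy: a=1→10, u=21→50, t=20→48, o=15→38, n=14→36, o=15→38, m=13→34, y=25→58.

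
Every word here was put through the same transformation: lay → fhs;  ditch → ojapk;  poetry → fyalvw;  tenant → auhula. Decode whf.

yap

Two steps: reverse the string, then apply a Caesar shift of +7.
Decoding whf: shift back: w−7=p, h−7=a, f−7=y → pay; then reverse → yap.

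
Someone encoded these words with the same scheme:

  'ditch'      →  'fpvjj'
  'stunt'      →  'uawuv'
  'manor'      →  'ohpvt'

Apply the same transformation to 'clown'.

esqdp

Shifts by position in ditch: pos 0: d→f (+2), pos 1: i→p (+7), pos 2: t→v (+2), pos 3: c→j (+7) — repeating every 2. A repeating key of period 2 is used — shifts +2, +7 over and over.
On clown: c+2=e, l+7=s, o+2=q, w+7=d, n+2=p.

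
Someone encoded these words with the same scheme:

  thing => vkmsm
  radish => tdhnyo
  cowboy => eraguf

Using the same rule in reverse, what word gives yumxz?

The shift increases by 1 at each position, starting from +2: 2, 3, 4, ….
Decoding yumxz: y−2=w, u−3=r, m−4=i, x−5=s, z−6=t.

wrist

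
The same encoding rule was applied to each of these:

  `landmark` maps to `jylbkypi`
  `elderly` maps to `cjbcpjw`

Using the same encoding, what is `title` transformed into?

rgrjc

It's a constant shift of +24 (ROT24).
For title: t+24=r, i+24=g, t+24=r, l+24=j, e+24=c.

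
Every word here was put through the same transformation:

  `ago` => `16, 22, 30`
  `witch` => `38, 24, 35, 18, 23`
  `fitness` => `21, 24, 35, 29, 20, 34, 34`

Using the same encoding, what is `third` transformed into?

35, 23, 24, 33, 19

The number is (letter's place in the alphabet, a=1) + 15.
Applying it to third: t=20→35, h=8→23, i=9→24, r=18→33, d=4→19.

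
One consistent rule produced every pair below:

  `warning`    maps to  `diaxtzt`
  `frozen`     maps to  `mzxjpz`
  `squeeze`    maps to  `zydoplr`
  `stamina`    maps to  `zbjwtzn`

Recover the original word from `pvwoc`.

inner

The shift increases by 1 at each position, starting from +7: 7, 8, 9, ….
Decoding pvwoc: p−7=i, v−8=n, w−9=n, o−10=e, c−11=r.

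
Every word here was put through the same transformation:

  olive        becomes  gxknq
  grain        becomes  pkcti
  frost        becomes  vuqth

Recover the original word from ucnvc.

Two steps: reverse the string, then apply a Caesar shift of +2.
Undoing it on ucnvc: shift back: u−2=s, c−2=a, n−2=l, v−2=t, c−2=a → salta; then reverse → atlas.

atlas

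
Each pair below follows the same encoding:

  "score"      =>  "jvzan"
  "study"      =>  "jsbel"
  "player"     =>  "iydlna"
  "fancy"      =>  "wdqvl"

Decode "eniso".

depth

s(18)→j(9) and c(2)→v(21) fit y≡9x+3 (mod 26); the inverse of 9 mod 26 is 3. Treating letters as 0–25, the rule is x ↦ 9x + 3 (mod 26).
Undoing it on eniso: e(4)→3·(4−3)≡3=d; n(13)→3·(13−3)≡4=e; i(8)→3·(8−3)≡15=p; s(18)→3·(18−3)≡19=t; o(14)→3·(14−3)≡7=h (all mod 26).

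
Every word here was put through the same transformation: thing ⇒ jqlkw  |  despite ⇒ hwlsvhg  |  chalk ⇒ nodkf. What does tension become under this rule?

qrlvqhw

The output letters match the input read backwards, each shifted +3: thing reversed is gniht. Two steps: reverse the string, then apply a Caesar shift of +3.
For tension: reverse → noisnet; then shift: n+3=q, o+3=r, i+3=l, s+3=v, n+3=q, e+3=h, t+3=w.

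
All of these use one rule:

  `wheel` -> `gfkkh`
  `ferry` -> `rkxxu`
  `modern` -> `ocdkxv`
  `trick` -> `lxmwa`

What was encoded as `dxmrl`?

drift

w(22)→g(6) and h(7)→f(5) fit y≡7x+8 (mod 26); the inverse of 7 mod 26 is 15. This is an affine cipher: with a=0,…,z=25, each position x becomes (7x+8) mod 26.
Reversing it on dxmrl: d(3)→15·(3−8)≡3=d; x(23)→15·(23−8)≡17=r; m(12)→15·(12−8)≡8=i; r(17)→15·(17−8)≡5=f; l(11)→15·(11−8)≡19=t (all mod 26).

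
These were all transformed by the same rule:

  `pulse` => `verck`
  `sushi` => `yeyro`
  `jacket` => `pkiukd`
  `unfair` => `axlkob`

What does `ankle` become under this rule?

A repeating key of period 2 is used — shifts +6, +10 over and over.
Applying it to ankle: a+6=g, n+10=x, k+6=q, l+10=v, e+6=k.

gxqvk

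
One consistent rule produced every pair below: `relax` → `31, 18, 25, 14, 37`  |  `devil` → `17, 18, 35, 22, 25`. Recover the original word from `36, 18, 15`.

r is letter #18 and maps to 31: an offset of 13. Each letter is replaced by its alphabet position (a=1..z=26) + 13.
Decoding 36, 18, 15: 36→(36−13)÷1=23=w, 18→(18−13)÷1=5=e, 15→(15−13)÷1=2=b.

web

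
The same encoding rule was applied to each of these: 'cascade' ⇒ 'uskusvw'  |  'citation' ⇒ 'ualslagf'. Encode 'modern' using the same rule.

egvwjf

Compare letters: c→u is +18, a→s is +18, s→k is +18 — a constant shift. This is a Caesar cipher with shift 18.
On modern: m+18=e, o+18=g, d+18=v, e+18=w, r+18=j, n+18=f.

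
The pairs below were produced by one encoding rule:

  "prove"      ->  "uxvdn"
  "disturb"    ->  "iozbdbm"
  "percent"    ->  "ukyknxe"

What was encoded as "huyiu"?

coral

The shift increases by 1 at each position, starting from +5: 5, 6, 7, ….
Reversing it on huyiu: h−5=c, u−6=o, y−7=r, i−8=a, u−9=l.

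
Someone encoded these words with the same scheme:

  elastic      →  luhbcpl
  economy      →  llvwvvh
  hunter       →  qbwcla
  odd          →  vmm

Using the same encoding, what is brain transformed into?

kahpw

The shift depends on letter class: consonant l→u is +9, but vowel e→l is +7. The rule splits by letter class: vowels +7, consonants +9.
Applying it to brain: b(cons)+9=k, r(cons)+9=a, a(vowel)+7=h, i(vowel)+7=p, n(cons)+9=w.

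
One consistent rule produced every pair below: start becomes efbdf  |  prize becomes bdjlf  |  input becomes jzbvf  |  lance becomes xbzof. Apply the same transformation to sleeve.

The shift depends on letter class: consonant s→e is +12, but vowel a→b is +1. The rule splits by letter class: vowels +1, consonants +12.
On sleeve: s(cons)+12=e, l(cons)+12=x, e(vowel)+1=f, e(vowel)+1=f, v(cons)+12=h, e(vowel)+1=f.

exffhf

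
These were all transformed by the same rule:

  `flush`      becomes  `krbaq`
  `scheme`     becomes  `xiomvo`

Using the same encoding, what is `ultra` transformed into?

zrazj

In flush: f→k is +5, l→r is +6, u→b is +7, s→a is +8 — the shift increases by 1 each position. The shift increases by 1 at each position, starting from +5: 5, 6, 7, ….
For ultra: u+5=z, l+6=r, t+7=a, r+8=z, a+9=j.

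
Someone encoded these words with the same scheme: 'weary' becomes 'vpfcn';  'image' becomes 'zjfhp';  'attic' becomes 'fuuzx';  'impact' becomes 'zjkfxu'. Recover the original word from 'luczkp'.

stripe

w(22)→v(21) and e(4)→p(15) fit y≡9x+5 (mod 26); the inverse of 9 mod 26 is 3. This is an affine cipher: with a=0,…,z=25, each position x becomes (9x+5) mod 26.
Undoing it on luczkp: l(11)→3·(11−5)≡18=s; u(20)→3·(20−5)≡19=t; c(2)→3·(2−5)≡17=r; z(25)→3·(25−5)≡8=i; k(10)→3·(10−5)≡15=p; p(15)→3·(15−5)≡4=e (all mod 26).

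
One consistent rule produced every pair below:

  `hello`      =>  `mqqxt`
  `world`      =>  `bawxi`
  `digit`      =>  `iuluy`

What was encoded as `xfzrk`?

stuff

It's a Vigenère-style cipher with numeric key [5,12]: position i shifts by key[i mod 2].
Reversing it on xfzrk: x−5=s, f−12=t, z−5=u, r−12=f, k−5=f.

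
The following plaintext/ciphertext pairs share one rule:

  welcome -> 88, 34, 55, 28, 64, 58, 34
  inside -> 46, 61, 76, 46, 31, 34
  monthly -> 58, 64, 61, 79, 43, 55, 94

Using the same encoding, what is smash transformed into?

w(#23)→88 and e(#5)→34: differences scale by 3, so n = 3·pos + 19. With a=1..z=26, the number is 3·pos + 19.
On smash: s=19→76, m=13→58, a=1→22, s=19→76, h=8→43.

76, 58, 22, 76, 43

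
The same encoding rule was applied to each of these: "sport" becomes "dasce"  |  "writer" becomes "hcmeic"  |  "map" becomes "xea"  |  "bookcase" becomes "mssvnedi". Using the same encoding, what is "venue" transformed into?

giyyi

The shift depends on letter class: consonant s→d is +11, but vowel o→s is +4. Two shifts are in play — +4 for a/e/i/o/u, +11 for every other letter.
On venue: v(cons)+11=g, e(vowel)+4=i, n(cons)+11=y, u(vowel)+4=y, e(vowel)+4=i.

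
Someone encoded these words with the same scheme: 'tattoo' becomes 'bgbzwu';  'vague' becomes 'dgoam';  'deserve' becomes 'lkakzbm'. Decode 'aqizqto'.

Shifts by position in tattoo: pos 0: t→b (+8), pos 1: a→g (+6), pos 2: t→b (+8), pos 3: t→z (+6) — repeating every 2. It's a Vigenère-style cipher with numeric key [8,6]: position i shifts by key[i mod 2].
Reversing it on aqizqto: a−8=s, q−6=k, i−8=a, z−6=t, q−8=i, t−6=n, o−8=g.

skating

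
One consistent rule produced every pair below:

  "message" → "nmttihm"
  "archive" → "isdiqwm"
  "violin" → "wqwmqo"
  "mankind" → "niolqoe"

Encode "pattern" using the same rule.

qiuumso

Two shifts are in play — +8 for a/e/i/o/u, +1 for every other letter.
On pattern: p(cons)+1=q, a(vowel)+8=i, t(cons)+1=u, t(cons)+1=u, e(vowel)+8=m, r(cons)+1=s, n(cons)+1=o.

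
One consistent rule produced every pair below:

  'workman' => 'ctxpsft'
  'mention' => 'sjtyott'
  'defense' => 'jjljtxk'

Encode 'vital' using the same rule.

Shifts by position in workman: pos 0: w→c (+6), pos 1: o→t (+5), pos 2: r→x (+6), pos 3: k→p (+5) — repeating every 2. It's a Vigenère-style cipher with numeric key [6,5]: position i shifts by key[i mod 2].
Applying it to vital: v+6=b, i+5=n, t+6=z, a+5=f, l+6=r.

bnzfr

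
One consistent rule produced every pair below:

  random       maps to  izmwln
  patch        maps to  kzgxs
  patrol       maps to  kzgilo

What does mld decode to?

Each pair mirrors across the alphabet (r↔i, a↔z, n↔m): positions sum to 25. Each letter is replaced by its mirror in the alphabet: a↔z, b↔y, c↔x, and so on (the Atbash cipher).
Decoding mld: m↔n, l↔o, d↔w.

now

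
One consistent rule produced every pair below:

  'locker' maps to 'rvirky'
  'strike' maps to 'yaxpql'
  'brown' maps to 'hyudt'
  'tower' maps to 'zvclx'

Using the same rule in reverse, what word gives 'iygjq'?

Shifts by position in locker: pos 0: l→r (+6), pos 1: o→v (+7), pos 2: c→i (+6), pos 3: k→r (+7) — repeating every 2. A repeating key of period 2 is used — shifts +6, +7 over and over.
Reversing it on iygjq: i−6=c, y−7=r, g−6=a, j−7=c, q−6=k.

crack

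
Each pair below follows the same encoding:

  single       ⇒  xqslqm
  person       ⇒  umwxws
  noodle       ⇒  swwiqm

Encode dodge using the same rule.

The shift depends on letter class: consonant s→x is +5, but vowel i→q is +8. Vowels shift forward by 8 and consonants shift forward by 5.
For dodge: d(cons)+5=i, o(vowel)+8=w, d(cons)+5=i, g(cons)+5=l, e(vowel)+8=m.

iwilm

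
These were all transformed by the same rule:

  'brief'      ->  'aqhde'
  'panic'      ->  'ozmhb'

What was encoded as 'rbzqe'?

Compare letters: b→a is +25, r→q is +25, i→h is +25 — a constant shift. Each letter is shifted forward by 25 in the alphabet (a Caesar shift of +25).
Reversing it on rbzqe: r−25=s, b−25=c, z−25=a, q−25=r, e−25=f.

scarf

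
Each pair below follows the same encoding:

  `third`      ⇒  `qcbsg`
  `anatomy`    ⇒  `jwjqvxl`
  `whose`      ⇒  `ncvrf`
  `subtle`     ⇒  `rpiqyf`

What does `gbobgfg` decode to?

divided

t(19)→q(16) and h(7)→c(2) fit y≡25x+9 (mod 26); the inverse of 25 mod 26 is 25. Each letter's alphabet position (a=0..z=25) is mapped through 25·x+9 mod 26 — an affine cipher.
Reversing it on gbobgfg: g(6)→25·(6−9)≡3=d; b(1)→25·(1−9)≡8=i; o(14)→25·(14−9)≡21=v; b(1)→25·(1−9)≡8=i; g(6)→25·(6−9)≡3=d; f(5)→25·(5−9)≡4=e; g(6)→25·(6−9)≡3=d (all mod 26).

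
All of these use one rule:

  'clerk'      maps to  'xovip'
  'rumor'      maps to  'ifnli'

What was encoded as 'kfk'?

Each pair mirrors across the alphabet (c↔x, l↔o, e↔v): positions sum to 25. This is the alphabet-reversal cipher (Atbash): a becomes z, b becomes y, etc.
Undoing it on kfk: k↔p, f↔u, k↔p.

pup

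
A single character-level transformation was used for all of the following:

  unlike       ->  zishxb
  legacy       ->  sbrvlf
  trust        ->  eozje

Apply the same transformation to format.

Each letter's alphabet position (a=0..z=25) is mapped through 21·x+21 mod 26 — an affine cipher.
For format: f(5)→21·5+21≡22=w; o(14)→21·14+21≡3=d; r(17)→21·17+21≡14=o; m(12)→21·12+21≡13=n; a(0)→21·0+21≡21=v; t(19)→21·19+21≡4=e (all mod 26).

wdonve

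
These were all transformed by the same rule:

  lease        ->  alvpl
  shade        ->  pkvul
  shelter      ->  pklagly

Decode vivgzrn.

anatomy

l(11)→a(0) and e(4)→l(11) fit y≡17x+21 (mod 26); the inverse of 17 mod 26 is 23. Each letter's alphabet position (a=0..z=25) is mapped through 17·x+21 mod 26 — an affine cipher.
Undoing it on vivgzrn: v(21)→23·(21−21)≡0=a; i(8)→23·(8−21)≡13=n; v(21)→23·(21−21)≡0=a; g(6)→23·(6−21)≡19=t; z(25)→23·(25−21)≡14=o; r(17)→23·(17−21)≡12=m; n(13)→23·(13−21)≡24=y (all mod 26).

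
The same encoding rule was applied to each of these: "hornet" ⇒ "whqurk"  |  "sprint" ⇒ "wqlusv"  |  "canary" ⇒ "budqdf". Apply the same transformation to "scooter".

The output letters match the input read backwards, each shifted +3: hornet reversed is tenroh. Read the word backwards and shift each letter +3.
For scooter: reverse → retoocs; then shift: r+3=u, e+3=h, t+3=w, o+3=r, o+3=r, c+3=f, s+3=v.

uhwrrfv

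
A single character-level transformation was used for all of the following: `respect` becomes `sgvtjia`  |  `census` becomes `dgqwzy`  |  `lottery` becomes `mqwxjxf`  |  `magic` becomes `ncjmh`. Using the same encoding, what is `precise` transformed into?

qthgnyl

In respect: r→s is +1, e→g is +2, s→v is +3, p→t is +4 — the shift increases by 1 each position. Letter i (0-indexed) is shifted by i+1, so successive shifts are 1, 2, 3, ….
Applying it to precise: p+1=q, r+2=t, e+3=h, c+4=g, i+5=n, s+6=y, e+7=l.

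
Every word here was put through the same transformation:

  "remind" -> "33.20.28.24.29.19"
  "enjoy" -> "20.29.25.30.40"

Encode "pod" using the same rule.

31.30.19

Letters become their 1-based position plus 15 (so a→16, b→17, …).
For pod: p=16→31, o=15→30, d=4→19.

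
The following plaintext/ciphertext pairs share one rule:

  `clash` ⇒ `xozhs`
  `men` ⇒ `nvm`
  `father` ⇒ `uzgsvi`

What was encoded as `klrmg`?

point

Each pair mirrors across the alphabet (c↔x, l↔o, a↔z): positions sum to 25. Letters are reflected about the middle of the alphabet (position → 25−position): Atbash.
Undoing it on klrmg: k↔p, l↔o, r↔i, m↔n, g↔t.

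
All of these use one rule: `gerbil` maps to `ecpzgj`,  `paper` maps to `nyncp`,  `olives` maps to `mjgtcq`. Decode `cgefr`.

eight

Compare letters: g→e is +24, e→c is +24, r→p is +24 — a constant shift. This is a Caesar cipher with shift 24.
Reversing it on cgefr: c−24=e, g−24=i, e−24=g, f−24=h, r−24=t.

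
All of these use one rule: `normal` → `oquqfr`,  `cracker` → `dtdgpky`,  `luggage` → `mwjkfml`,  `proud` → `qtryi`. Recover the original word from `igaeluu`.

The shift increases by 1 at each position, starting from +1: 1, 2, 3, ….
Reversing it on igaeluu: i−1=h, g−2=e, a−3=x, e−4=a, l−5=g, u−6=o, u−7=n.

hexagon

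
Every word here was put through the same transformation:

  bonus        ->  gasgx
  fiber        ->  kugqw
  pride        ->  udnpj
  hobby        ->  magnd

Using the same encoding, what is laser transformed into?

qmxqw

Shifts by position in bonus: pos 0: b→g (+5), pos 1: o→a (+12), pos 2: n→s (+5), pos 3: u→g (+12) — repeating every 2. A repeating key of period 2 is used — shifts +5, +12 over and over.
Applying it to laser: l+5=q, a+12=m, s+5=x, e+12=q, r+5=w.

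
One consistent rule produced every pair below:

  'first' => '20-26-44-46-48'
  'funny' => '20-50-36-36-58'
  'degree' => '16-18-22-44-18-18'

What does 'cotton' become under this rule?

With a=1..z=26, the number is 2·pos + 8.
Applying it to cotton: c=3→14, o=15→38, t=20→48, t=20→48, o=15→38, n=14→36.

14-38-48-48-38-36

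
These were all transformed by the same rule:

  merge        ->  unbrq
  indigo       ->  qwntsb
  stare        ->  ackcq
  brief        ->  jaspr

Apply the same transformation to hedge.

pnnrq

In merge: m→u is +8, e→n is +9, r→b is +10, g→r is +11 — the shift increases by 1 each position. Letter i (0-indexed) is shifted by i+8, so successive shifts are 8, 9, 10, ….
On hedge: h+8=p, e+9=n, d+10=n, g+11=r, e+12=q.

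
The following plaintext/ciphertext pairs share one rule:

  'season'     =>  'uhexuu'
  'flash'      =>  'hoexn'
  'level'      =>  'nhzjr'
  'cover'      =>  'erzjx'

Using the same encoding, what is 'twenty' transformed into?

vziszf

In season: s→u is +2, e→h is +3, a→e is +4, s→x is +5 — the shift increases by 1 each position. The shift increases by 1 at each position, starting from +2: 2, 3, 4, ….
Applying it to twenty: t+2=v, w+3=z, e+4=i, n+5=s, t+6=z, y+7=f.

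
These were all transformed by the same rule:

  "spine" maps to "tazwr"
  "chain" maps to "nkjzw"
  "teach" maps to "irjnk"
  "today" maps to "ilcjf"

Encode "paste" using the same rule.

s(18)→t(19) and p(15)→a(0) fit y≡15x+9 (mod 26); the inverse of 15 mod 26 is 7. This is an affine cipher: with a=0,…,z=25, each position x becomes (15x+9) mod 26.
For paste: p(15)→15·15+9≡0=a; a(0)→15·0+9≡9=j; s(18)→15·18+9≡19=t; t(19)→15·19+9≡8=i; e(4)→15·4+9≡17=r (all mod 26).

ajtir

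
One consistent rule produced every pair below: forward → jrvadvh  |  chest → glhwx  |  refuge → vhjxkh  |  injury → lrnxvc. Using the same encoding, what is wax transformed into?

adb

The rule splits by letter class: vowels +3, consonants +4.
For wax: w(cons)+4=a, a(vowel)+3=d, x(cons)+4=b.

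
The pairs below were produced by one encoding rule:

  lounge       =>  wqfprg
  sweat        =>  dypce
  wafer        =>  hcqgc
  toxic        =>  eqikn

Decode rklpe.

Shifts by position in lounge: pos 0: l→w (+11), pos 1: o→q (+2), pos 2: u→f (+11), pos 3: n→p (+2) — repeating every 2. The shifts repeat in a cycle of length 2: positions 0,1,… shift by +11, +2, then the pattern repeats.
Undoing it on rklpe: r−11=g, k−2=i, l−11=a, p−2=n, e−11=t.

giant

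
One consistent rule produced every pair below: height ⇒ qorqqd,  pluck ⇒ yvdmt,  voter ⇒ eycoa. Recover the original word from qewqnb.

Shifts by position in height: pos 0: h→q (+9), pos 1: e→o (+10), pos 2: i→r (+9), pos 3: g→q (+10) — repeating every 2. A repeating key of period 2 is used — shifts +9, +10 over and over.
Decoding qewqnb: q−9=h, e−10=u, w−9=n, q−10=g, n−9=e, b−10=r.

hunger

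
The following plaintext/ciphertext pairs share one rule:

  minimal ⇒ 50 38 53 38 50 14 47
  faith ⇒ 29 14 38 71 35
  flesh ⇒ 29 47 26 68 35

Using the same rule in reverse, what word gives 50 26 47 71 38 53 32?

m(#13)→50 and i(#9)→38: differences scale by 3, so n = 3·pos + 11. With a=1..z=26, the number is 3·pos + 11.
Decoding 50 26 47 71 38 53 32: 50→(50−11)÷3=13=m, 26→(26−11)÷3=5=e, 47→(47−11)÷3=12=l, 71→(71−11)÷3=20=t, 38→(38−11)÷3=9=i, 53→(53−11)÷3=14=n, 32→(32−11)÷3=7=g.

melting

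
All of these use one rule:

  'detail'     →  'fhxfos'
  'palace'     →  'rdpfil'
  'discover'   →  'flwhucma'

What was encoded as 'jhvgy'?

In detail: d→f is +2, e→h is +3, t→x is +4, a→f is +5 — the shift increases by 1 each position. Letter i (0-indexed) is shifted by i+2, so successive shifts are 2, 3, 4, ….
Decoding jhvgy: j−2=h, h−3=e, v−4=r, g−5=b, y−6=s.

herbs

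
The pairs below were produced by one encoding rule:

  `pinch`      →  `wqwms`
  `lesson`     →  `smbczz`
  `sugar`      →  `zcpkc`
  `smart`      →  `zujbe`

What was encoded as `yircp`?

raise

Each letter shifts forward by (position + 7), i.e. 7, 8, 9, … — the shift grows by one for each successive letter.
Reversing it on yircp: y−7=r, i−8=a, r−9=i, c−10=s, p−11=e.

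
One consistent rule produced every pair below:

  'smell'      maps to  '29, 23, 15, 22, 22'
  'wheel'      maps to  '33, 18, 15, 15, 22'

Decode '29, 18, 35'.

s is letter #19 and maps to 29: an offset of 10. The number is (letter's place in the alphabet, a=1) + 10.
Decoding 29, 18, 35: 29→(29−10)÷1=19=s, 18→(18−10)÷1=8=h, 35→(35−10)÷1=25=y.

shy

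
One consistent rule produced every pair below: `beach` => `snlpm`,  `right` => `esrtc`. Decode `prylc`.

The word is reversed, then every letter is shifted forward by 11.
Decoding prylc: shift back: p−11=e, r−11=g, y−11=n, l−11=a, c−11=r → egnar; then reverse → range.

range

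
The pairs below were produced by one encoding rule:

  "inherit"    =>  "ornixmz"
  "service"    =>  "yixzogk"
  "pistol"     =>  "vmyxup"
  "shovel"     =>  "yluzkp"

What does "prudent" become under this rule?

vvahkrz

Shifts by position in inherit: pos 0: i→o (+6), pos 1: n→r (+4), pos 2: h→n (+6), pos 3: e→i (+4) — repeating every 2. It's a Vigenère-style cipher with numeric key [6,4]: position i shifts by key[i mod 2].
For prudent: p+6=v, r+4=v, u+6=a, d+4=h, e+6=k, n+4=r, t+6=z.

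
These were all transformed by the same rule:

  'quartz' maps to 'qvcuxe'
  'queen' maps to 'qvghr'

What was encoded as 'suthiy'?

In quartz: q→q is +0, u→v is +1, a→c is +2, r→u is +3 — the shift increases by 1 each position. The shift increases by 1 at each position, starting from +0: 0, 1, 2, ….
Undoing it on suthiy: s−0=s, u−1=t, t−2=r, h−3=e, i−4=e, y−5=t.

street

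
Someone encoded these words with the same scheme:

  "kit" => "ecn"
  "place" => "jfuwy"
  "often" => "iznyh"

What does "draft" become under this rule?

Compare letters: k→e is +20, i→c is +20, t→n is +20 — a constant shift. Each letter is shifted forward by 20 in the alphabet (a Caesar shift of +20).
For draft: d+20=x, r+20=l, a+20=u, f+20=z, t+20=n.

xluzn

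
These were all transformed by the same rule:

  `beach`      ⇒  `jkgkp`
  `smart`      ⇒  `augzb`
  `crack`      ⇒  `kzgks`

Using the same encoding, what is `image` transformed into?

ougok

The shift depends on letter class: consonant b→j is +8, but vowel e→k is +6. The rule splits by letter class: vowels +6, consonants +8.
On image: i(vowel)+6=o, m(cons)+8=u, a(vowel)+6=g, g(cons)+8=o, e(vowel)+6=k.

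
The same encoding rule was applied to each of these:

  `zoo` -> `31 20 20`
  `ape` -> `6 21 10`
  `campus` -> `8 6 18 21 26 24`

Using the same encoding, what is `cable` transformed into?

8 6 7 17 10

z is letter #26 and maps to 31: an offset of 5. Letters become their 1-based position plus 5 (so a→6, b→7, …).
Applying it to cable: c=3→8, a=1→6, b=2→7, l=12→17, e=5→10.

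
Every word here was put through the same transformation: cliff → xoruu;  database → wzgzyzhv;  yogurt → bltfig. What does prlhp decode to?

Each pair mirrors across the alphabet (c↔x, l↔o, i↔r): positions sum to 25. Letters are reflected about the middle of the alphabet (position → 25−position): Atbash.
Undoing it on prlhp: p↔k, r↔i, l↔o, h↔s, p↔k.

kiosk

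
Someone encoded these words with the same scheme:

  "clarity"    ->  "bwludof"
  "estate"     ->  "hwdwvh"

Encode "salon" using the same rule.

qrodv

The output letters match the input read backwards, each shifted +3: clarity reversed is ytiralc. Read the word backwards and shift each letter +3.
For salon: reverse → nolas; then shift: n+3=q, o+3=r, l+3=o, a+3=d, s+3=v.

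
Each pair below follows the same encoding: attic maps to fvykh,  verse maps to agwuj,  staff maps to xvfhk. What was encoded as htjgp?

Shifts by position in attic: pos 0: a→f (+5), pos 1: t→v (+2), pos 2: t→y (+5), pos 3: i→k (+2) — repeating every 2. It's a Vigenère-style cipher with numeric key [5,2]: position i shifts by key[i mod 2].
Undoing it on htjgp: h−5=c, t−2=r, j−5=e, g−2=e, p−5=k.

creek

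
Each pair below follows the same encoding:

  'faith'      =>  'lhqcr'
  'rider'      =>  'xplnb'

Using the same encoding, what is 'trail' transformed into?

zyirv

In faith: f→l is +6, a→h is +7, i→q is +8, t→c is +9 — the shift increases by 1 each position. Letter i (0-indexed) is shifted by i+6, so successive shifts are 6, 7, 8, ….
For trail: t+6=z, r+7=y, a+8=i, i+9=r, l+10=v.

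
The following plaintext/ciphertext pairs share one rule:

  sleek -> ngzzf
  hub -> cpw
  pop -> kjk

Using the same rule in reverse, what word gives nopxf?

stuck

Compare letters: s→n is +21, l→g is +21, e→z is +21 — a constant shift. Every letter moves 21 places later in the alphabet, wrapping around z→a.
Undoing it on nopxf: n−21=s, o−21=t, p−21=u, x−21=c, f−21=k.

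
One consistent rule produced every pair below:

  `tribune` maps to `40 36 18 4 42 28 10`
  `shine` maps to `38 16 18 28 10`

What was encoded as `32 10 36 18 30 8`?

period

t(#20)→40 and r(#18)→36: differences scale by 2, so n = 2·pos + 0. Each letter becomes 2×(its alphabet position, a=1..z=26).
Undoing it on 32 10 36 18 30 8: 32→(32−0)÷2=16=p, 10→(10−0)÷2=5=e, 36→(36−0)÷2=18=r, 18→(18−0)÷2=9=i, 30→(30−0)÷2=15=o, 8→(8−0)÷2=4=d.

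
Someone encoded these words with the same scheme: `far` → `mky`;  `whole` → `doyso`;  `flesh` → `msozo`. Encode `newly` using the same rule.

uodsf

The shift depends on letter class: consonant f→m is +7, but vowel a→k is +10. The rule splits by letter class: vowels +10, consonants +7.
On newly: n(cons)+7=u, e(vowel)+10=o, w(cons)+7=d, l(cons)+7=s, y(cons)+7=f.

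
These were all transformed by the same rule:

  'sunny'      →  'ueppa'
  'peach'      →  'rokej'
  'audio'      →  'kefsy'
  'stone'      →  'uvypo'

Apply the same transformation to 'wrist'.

The shift depends on letter class: consonant s→u is +2, but vowel u→e is +10. Vowels shift forward by 10 and consonants shift forward by 2.
For wrist: w(cons)+2=y, r(cons)+2=t, i(vowel)+10=s, s(cons)+2=u, t(cons)+2=v.

ytsuv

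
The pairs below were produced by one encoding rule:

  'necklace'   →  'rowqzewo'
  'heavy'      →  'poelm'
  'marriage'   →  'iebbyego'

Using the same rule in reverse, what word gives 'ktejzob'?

stapler

n(13)→r(17) and e(4)→o(14) fit y≡9x+4 (mod 26); the inverse of 9 mod 26 is 3. Each letter's alphabet position (a=0..z=25) is mapped through 9·x+4 mod 26 — an affine cipher.
Reversing it on ktejzob: k(10)→3·(10−4)≡18=s; t(19)→3·(19−4)≡19=t; e(4)→3·(4−4)≡0=a; j(9)→3·(9−4)≡15=p; z(25)→3·(25−4)≡11=l; o(14)→3·(14−4)≡4=e; b(1)→3·(1−4)≡17=r (all mod 26).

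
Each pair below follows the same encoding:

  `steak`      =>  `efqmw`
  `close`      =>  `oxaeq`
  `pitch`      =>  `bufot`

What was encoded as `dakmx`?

royal

Compare letters: s→e is +12, t→f is +12, e→q is +12 — a constant shift. Each letter is shifted forward by 12 in the alphabet (a Caesar shift of +12).
Decoding dakmx: d−12=r, a−12=o, k−12=y, m−12=a, x−12=l.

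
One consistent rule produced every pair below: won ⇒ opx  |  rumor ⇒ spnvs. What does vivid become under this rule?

The output letters match the input read backwards, each shifted +1: won reversed is now. The word is reversed, then every letter is shifted forward by 1.
For vivid: reverse → diviv; then shift: d+1=e, i+1=j, v+1=w, i+1=j, v+1=w.

ejwjw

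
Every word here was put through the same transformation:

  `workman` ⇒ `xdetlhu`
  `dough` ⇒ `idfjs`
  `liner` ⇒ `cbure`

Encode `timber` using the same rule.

w(22)→x(23) and o(14)→d(3) fit y≡9x+7 (mod 26); the inverse of 9 mod 26 is 3. Each letter's alphabet position (a=0..z=25) is mapped through 9·x+7 mod 26 — an affine cipher.
Applying it to timber: t(19)→9·19+7≡22=w; i(8)→9·8+7≡1=b; m(12)→9·12+7≡11=l; b(1)→9·1+7≡16=q; e(4)→9·4+7≡17=r; r(17)→9·17+7≡4=e (all mod 26).

wblqre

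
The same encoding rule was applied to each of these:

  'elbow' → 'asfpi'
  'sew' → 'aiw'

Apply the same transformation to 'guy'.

cyk

The output letters match the input read backwards, each shifted +4: elbow reversed is woble. Read the word backwards and shift each letter +4.
For guy: reverse → yug; then shift: y+4=c, u+4=y, g+4=k.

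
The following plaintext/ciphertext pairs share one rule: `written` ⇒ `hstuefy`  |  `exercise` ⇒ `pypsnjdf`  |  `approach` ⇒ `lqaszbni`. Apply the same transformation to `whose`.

hiztp

Shifts by position in written: pos 0: w→h (+11), pos 1: r→s (+1), pos 2: i→t (+11), pos 3: t→u (+1) — repeating every 2. It's a Vigenère-style cipher with numeric key [11,1]: position i shifts by key[i mod 2].
For whose: w+11=h, h+1=i, o+11=z, s+1=t, e+11=p.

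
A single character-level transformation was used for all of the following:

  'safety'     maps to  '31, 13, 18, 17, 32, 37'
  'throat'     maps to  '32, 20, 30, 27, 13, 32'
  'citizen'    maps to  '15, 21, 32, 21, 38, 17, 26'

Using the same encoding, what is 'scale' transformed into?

The number is (letter's place in the alphabet, a=1) + 12.
Applying it to scale: s=19→31, c=3→15, a=1→13, l=12→24, e=5→17.

31, 15, 13, 24, 17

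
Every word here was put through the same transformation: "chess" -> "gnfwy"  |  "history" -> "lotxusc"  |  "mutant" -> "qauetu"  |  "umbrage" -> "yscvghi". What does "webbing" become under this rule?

Shifts by position in chess: pos 0: c→g (+4), pos 1: h→n (+6), pos 2: e→f (+1), pos 3: s→w (+4), pos 4: s→y (+6) — repeating every 3. A repeating key of period 3 is used — shifts +4, +6, +1 over and over.
Applying it to webbing: w+4=a, e+6=k, b+1=c, b+4=f, i+6=o, n+1=o, g+4=k.

akcfook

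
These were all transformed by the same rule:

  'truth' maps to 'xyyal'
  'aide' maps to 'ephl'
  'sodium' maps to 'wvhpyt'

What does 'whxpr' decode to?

satin

A repeating key of period 2 is used — shifts +4, +7 over and over.
Reversing it on whxpr: w−4=s, h−7=a, x−4=t, p−7=i, r−4=n.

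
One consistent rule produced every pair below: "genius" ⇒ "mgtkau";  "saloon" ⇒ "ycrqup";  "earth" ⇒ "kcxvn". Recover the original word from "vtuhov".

It's a Vigenère-style cipher with numeric key [6,2]: position i shifts by key[i mod 2].
Decoding vtuhov: v−6=p, t−2=r, u−6=o, h−2=f, o−6=i, v−2=t.

profit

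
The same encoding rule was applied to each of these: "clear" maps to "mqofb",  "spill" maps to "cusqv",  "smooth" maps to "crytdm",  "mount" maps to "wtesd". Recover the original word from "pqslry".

Shifts by position in clear: pos 0: c→m (+10), pos 1: l→q (+5), pos 2: e→o (+10), pos 3: a→f (+5) — repeating every 2. It's a Vigenère-style cipher with numeric key [10,5]: position i shifts by key[i mod 2].
Undoing it on pqslry: p−10=f, q−5=l, s−10=i, l−5=g, r−10=h, y−5=t.

flight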